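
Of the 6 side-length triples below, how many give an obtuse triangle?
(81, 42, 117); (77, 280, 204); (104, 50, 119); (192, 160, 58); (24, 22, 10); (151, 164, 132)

4

(81,42,117): 42²+81² = 8325 < 13689 = 117² → obtuse
(77,280,204): 77²+204² = 47545 < 78400 = 280² → obtuse
(104,50,119): 50²+104² = 13316 < 14161 = 119² → obtuse
(192,160,58): 58²+160² = 28964 < 36864 = 192² → obtuse
(24,22,10): 10²+22² = 584 > 576 = 24² → acute
(151,164,132): 132²+151² = 40225 > 26896 = 164² → acute
4 of the 6 are obtuse.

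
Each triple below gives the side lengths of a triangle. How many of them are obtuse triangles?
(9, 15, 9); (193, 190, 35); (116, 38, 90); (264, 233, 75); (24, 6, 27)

4

(9,15,9): 9²+9² = 162 < 225 = 15² → obtuse
(193,190,35): 35²+190² = 37325 > 37249 = 193² → acute
(116,38,90): 38²+90² = 9544 < 13456 = 116² → obtuse
(264,233,75): 75²+233² = 59914 < 69696 = 264² → obtuse
(24,6,27): 6²+24² = 612 < 729 = 27² → obtuse
4 of the 5 are obtuse.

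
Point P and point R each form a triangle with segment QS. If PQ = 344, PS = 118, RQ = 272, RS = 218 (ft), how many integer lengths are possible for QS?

235

From triangle PQS: 226 < QS < 462.
From triangle RQS: 54 < QS < 490.
Intersection: 226 < QS < 462, so integers 227 through 461: 235 values.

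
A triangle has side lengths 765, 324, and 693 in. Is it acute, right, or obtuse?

Compare the square of the longest side to the sum of squares of the other two: 324² + 693² = 585225 = 765².

right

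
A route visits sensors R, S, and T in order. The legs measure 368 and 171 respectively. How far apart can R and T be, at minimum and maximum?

By the triangle inequality, |368 − 171| ≤ RT ≤ 368 + 171.

197 ≤ RT ≤ 539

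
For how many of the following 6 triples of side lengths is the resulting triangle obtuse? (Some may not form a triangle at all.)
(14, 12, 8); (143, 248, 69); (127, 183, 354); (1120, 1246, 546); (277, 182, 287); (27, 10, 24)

(14,12,8): 8²+12² = 208 > 196 = 14² → acute
(143,248,69): 69+143 ≤ 248, not a triangle
(127,183,354): 127+183 ≤ 354, not a triangle
(1120,1246,546): 546²+1120² = 1552516 = 1246² → right
(277,182,287): 182²+277² = 109853 > 82369 = 287² → acute
(27,10,24): 10²+24² = 676 < 729 = 27² → obtuse
1 of the 6 is obtuse.

1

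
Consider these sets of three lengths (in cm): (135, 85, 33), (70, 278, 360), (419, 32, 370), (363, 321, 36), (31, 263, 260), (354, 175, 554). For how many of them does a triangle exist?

1

(33,85,135): 33+85 ≤ 135 → not valid
(70,278,360): 70+278 ≤ 360 → not valid
(32,370,419): 32+370 ≤ 419 → not valid
(36,321,363): 36+321 ≤ 363 → not valid
(31,260,263): 31+260 > 263 → valid
(175,354,554): 175+354 ≤ 554 → not valid
1 of the 6 triples forms a triangle.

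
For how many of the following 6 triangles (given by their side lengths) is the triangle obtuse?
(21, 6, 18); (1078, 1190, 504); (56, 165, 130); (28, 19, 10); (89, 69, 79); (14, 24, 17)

(21,6,18): 6²+18² = 360 < 441 = 21² → obtuse
(1078,1190,504): 504²+1078² = 1416100 = 1190² → right
(56,165,130): 56²+130² = 20036 < 27225 = 165² → obtuse
(28,19,10): 10²+19² = 461 < 784 = 28² → obtuse
(89,69,79): 69²+79² = 11002 > 7921 = 89² → acute
(14,24,17): 14²+17² = 485 < 576 = 24² → obtuse
4 of the 6 are obtuse.

4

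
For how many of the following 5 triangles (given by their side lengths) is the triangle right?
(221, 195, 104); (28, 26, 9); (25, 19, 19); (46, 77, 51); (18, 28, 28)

(221,195,104): 104²+195² = 48841 = 221² → right
(28,26,9): 9²+26² = 757 < 784 = 28² → obtuse
(25,19,19): 19²+19² = 722 > 625 = 25² → acute
(46,77,51): 46²+51² = 4717 < 5929 = 77² → obtuse
(18,28,28): 18²+28² = 1108 > 784 = 28² → acute
1 of the 5 is right.

1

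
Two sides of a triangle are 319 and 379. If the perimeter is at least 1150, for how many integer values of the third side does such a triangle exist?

Triangle inequality: 60 < x < 698. Perimeter ≥ 1150 gives x ≥ 1150 − 319 − 379 = 452.
So 452 ≤ x < 698; integers 452 through 697: 246 values.

246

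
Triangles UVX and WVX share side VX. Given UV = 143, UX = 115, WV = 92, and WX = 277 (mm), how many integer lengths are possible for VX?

From triangle UVX: 28 < VX < 258.
From triangle WVX: 185 < VX < 369.
Intersection: 185 < VX < 258, so integers 186 through 257: 72 values.

72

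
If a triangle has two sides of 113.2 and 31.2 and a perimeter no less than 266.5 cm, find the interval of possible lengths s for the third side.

122.1 ≤ s < 144.4

Triangle inequality alone gives 82.0 < s < 144.4.
The perimeter condition gives s ≥ 266.5 − 113.2 − 31.2 = 122.1.
Intersecting the two: 122.1 ≤ s < 144.4.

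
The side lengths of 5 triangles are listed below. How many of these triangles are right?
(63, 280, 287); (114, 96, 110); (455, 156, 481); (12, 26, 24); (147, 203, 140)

(63,280,287): 63²+280² = 82369 = 287² → right
(114,96,110): 96²+110² = 21316 > 12996 = 114² → acute
(455,156,481): 156²+455² = 231361 = 481² → right
(12,26,24): 12²+24² = 720 > 676 = 26² → acute
(147,203,140): 140²+147² = 41209 = 203² → right
3 of the 5 are right.

3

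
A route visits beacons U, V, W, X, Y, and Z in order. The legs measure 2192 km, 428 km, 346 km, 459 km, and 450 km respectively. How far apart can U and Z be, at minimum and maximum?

The maximum is all hops collinear in one direction: 2192 + 428 + 346 + 459 + 450 = 3875.
The longest hop is 2192; the others sum to 1683. Folding the others back against it leaves at least 2192 − 1683 = 509.

509 ≤ UZ ≤ 3875 km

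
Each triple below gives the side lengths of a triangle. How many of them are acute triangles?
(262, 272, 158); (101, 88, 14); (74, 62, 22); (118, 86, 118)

(262,272,158): 158²+262² = 93608 > 73984 = 272² → acute
(101,88,14): 14²+88² = 7940 < 10201 = 101² → obtuse
(74,62,22): 22²+62² = 4328 < 5476 = 74² → obtuse
(118,86,118): 86²+118² = 21320 > 13924 = 118² → acute
2 of the 4 are acute.

2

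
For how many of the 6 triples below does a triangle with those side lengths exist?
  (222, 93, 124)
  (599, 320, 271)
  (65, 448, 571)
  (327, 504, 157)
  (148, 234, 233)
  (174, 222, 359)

2

(93,124,222): 93+124 ≤ 222 → not valid
(271,320,599): 271+320 ≤ 599 → not valid
(65,448,571): 65+448 ≤ 571 → not valid
(157,327,504): 157+327 ≤ 504 → not valid
(148,233,234): 148+233 > 234 → valid
(174,222,359): 174+222 > 359 → valid
2 of the 6 triples form a triangle.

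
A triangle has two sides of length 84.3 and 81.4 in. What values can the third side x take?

2.9 < x < 165.7

By the triangle inequality, x must be less than 84.3 + 81.4 = 165.7 and greater than |84.3 − 81.4| = 2.9.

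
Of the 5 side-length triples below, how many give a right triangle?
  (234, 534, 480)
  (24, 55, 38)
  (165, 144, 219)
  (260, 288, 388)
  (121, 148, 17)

3

(234,534,480): 234²+480² = 285156 = 534² → right
(24,55,38): 24²+38² = 2020 < 3025 = 55² → obtuse
(165,144,219): 144²+165² = 47961 = 219² → right
(260,288,388): 260²+288² = 150544 = 388² → right
(121,148,17): 17+121 ≤ 148, not a triangle
3 of the 5 are right.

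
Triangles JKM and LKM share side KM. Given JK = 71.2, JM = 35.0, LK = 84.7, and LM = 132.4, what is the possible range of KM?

From triangle JKM: |71.2 − 35.0| < KM < 71.2 + 35.0, i.e. 36.2 < KM < 106.2.
From triangle LKM: 47.7 < KM < 217.1.
Both must hold, so KM lies in the intersection.

47.7 < KM < 106.2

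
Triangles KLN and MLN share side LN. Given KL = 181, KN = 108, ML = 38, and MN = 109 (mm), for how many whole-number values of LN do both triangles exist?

73

From triangle KLN: 73 < LN < 289.
From triangle MLN: 71 < LN < 147.
Intersection: 73 < LN < 147, so integers 74 through 146: 73 values.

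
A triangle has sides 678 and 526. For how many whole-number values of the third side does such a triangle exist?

The third side lies in the open interval (152, 1204).
Integers from 153 to 1203 inclusive: 1203 − 153 + 1 = 1051.

1051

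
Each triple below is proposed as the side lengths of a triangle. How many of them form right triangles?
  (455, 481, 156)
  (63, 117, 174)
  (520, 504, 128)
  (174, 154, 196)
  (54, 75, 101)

2

(455,481,156): 156²+455² = 231361 = 481² → right
(63,117,174): 63²+117² = 17658 < 30276 = 174² → obtuse
(520,504,128): 128²+504² = 270400 = 520² → right
(174,154,196): 154²+174² = 53992 > 38416 = 196² → acute
(54,75,101): 54²+75² = 8541 < 10201 = 101² → obtuse
2 of the 5 are right.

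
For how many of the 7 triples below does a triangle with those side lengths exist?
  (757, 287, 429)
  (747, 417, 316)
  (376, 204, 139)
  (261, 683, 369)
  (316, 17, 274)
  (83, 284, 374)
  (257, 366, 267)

(287,429,757): 287+429 ≤ 757 → not valid
(316,417,747): 316+417 ≤ 747 → not valid
(139,204,376): 139+204 ≤ 376 → not valid
(261,369,683): 261+369 ≤ 683 → not valid
(17,274,316): 17+274 ≤ 316 → not valid
(83,284,374): 83+284 ≤ 374 → not valid
(257,267,366): 257+267 > 366 → valid
1 of the 7 triples forms a triangle.

1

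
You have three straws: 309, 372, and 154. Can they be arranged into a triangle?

Yes

The longest side is 372, and the other two sum to 463.
Since 463 > 372, the triangle inequality holds.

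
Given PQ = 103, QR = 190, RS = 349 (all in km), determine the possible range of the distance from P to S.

The maximum is all hops collinear in one direction: 103 + 190 + 349 = 642.
The longest hop is 349; the others sum to 293. Folding the others back against it leaves at least 349 − 293 = 56.

56 ≤ PS ≤ 642 km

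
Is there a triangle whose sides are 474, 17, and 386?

The longest side is 474, but the other two sum to only 403.
403 < 474, so the triangle inequality fails.

No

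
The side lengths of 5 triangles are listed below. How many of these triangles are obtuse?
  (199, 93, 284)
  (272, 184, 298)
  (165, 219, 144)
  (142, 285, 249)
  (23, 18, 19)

1

(199,93,284): 93²+199² = 48250 < 80656 = 284² → obtuse
(272,184,298): 184²+272² = 107840 > 88804 = 298² → acute
(165,219,144): 144²+165² = 47961 = 219² → right
(142,285,249): 142²+249² = 82165 > 81225 = 285² → acute
(23,18,19): 18²+19² = 685 > 529 = 23² → acute
1 of the 5 is obtuse.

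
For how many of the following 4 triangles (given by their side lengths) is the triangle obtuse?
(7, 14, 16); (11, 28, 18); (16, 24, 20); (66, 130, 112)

2

(7,14,16): 7²+14² = 245 < 256 = 16² → obtuse
(11,28,18): 11²+18² = 445 < 784 = 28² → obtuse
(16,24,20): 16²+20² = 656 > 576 = 24² → acute
(66,130,112): 66²+112² = 16900 = 130² → right
2 of the 4 are obtuse.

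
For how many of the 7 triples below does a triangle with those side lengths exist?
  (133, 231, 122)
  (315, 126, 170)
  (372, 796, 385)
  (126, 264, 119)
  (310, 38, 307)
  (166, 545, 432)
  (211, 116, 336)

3

(122,133,231): 122+133 > 231 → valid
(126,170,315): 126+170 ≤ 315 → not valid
(372,385,796): 372+385 ≤ 796 → not valid
(119,126,264): 119+126 ≤ 264 → not valid
(38,307,310): 38+307 > 310 → valid
(166,432,545): 166+432 > 545 → valid
(116,211,336): 116+211 ≤ 336 → not valid
3 of the 7 triples form a triangle.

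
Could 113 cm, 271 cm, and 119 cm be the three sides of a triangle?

The longest side is 271, but the other two sum to only 232.
232 < 271, so the triangle inequality fails.

No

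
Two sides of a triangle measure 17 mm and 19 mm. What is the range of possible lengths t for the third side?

2 < t < 36 (mm)

By the triangle inequality, t must be less than 17 + 19 = 36 and greater than |17 − 19| = 2.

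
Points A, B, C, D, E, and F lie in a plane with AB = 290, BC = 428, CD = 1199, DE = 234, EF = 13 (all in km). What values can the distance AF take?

The maximum is all hops collinear in one direction: 290 + 428 + 1199 + 234 + 13 = 2164.
The longest hop is 1199; the others sum to 965. Folding the others back against it leaves at least 1199 − 965 = 234.

234 ≤ AF ≤ 2164 km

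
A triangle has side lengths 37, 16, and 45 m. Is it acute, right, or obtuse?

obtuse

Compare the square of the longest side to the sum of squares of the other two: 16² + 37² = 1625 < 2025 = 45².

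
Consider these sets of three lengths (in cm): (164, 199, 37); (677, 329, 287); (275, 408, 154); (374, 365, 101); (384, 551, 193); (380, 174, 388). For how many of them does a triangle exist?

(37,164,199): 37+164 > 199 → valid
(287,329,677): 287+329 ≤ 677 → not valid
(154,275,408): 154+275 > 408 → valid
(101,365,374): 101+365 > 374 → valid
(193,384,551): 193+384 > 551 → valid
(174,380,388): 174+380 > 388 → valid
5 of the 6 triples form a triangle.

5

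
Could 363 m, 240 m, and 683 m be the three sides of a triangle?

No

The longest side is 683, but the other two sum to only 603.
603 < 683, so the triangle inequality fails.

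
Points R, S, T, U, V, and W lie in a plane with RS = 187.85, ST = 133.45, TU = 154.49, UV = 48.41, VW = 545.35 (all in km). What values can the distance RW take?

21.15 ≤ RW ≤ 1069.55 km

The maximum is all hops collinear in one direction: 187.85 + 133.45 + 154.49 + 48.41 + 545.35 = 1069.55.
The longest hop is 545.35; the others sum to 524.20. Folding the others back against it leaves at least 545.35 − 524.20 = 21.15.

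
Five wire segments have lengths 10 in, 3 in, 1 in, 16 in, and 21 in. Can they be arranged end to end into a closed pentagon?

A pentagon exists iff every side is shorter than the sum of the others — equivalently, the longest side is less than the sum of the rest.
Longest side 21 < 30 (sum of the remaining 4), so yes.

Yes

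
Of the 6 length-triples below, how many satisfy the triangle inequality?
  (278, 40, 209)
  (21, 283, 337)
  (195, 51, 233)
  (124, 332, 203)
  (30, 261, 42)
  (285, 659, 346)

1

(40,209,278): 40+209 ≤ 278 → not valid
(21,283,337): 21+283 ≤ 337 → not valid
(51,195,233): 51+195 > 233 → valid
(124,203,332): 124+203 ≤ 332 → not valid
(30,42,261): 30+42 ≤ 261 → not valid
(285,346,659): 285+346 ≤ 659 → not valid
1 of the 6 triples forms a triangle.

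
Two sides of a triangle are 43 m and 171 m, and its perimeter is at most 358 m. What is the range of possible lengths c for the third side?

128 < c ≤ 144 m

Triangle inequality alone gives 128 < c < 214.
The perimeter condition gives c ≤ 358 − 43 − 171 = 144.
Intersecting the two: 128 < c ≤ 144.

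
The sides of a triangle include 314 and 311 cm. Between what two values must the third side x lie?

By the triangle inequality, x must be less than 314 + 311 = 625 and greater than |314 − 311| = 3.

3 < x < 625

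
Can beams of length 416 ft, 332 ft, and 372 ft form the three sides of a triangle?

The longest side is 416, and the other two sum to 704.
Since 704 > 416, the triangle inequality holds.

Yes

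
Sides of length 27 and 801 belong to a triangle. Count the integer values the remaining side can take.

The third side lies in the open interval (774, 828).
Integers from 775 to 827 inclusive: 827 − 775 + 1 = 53.

53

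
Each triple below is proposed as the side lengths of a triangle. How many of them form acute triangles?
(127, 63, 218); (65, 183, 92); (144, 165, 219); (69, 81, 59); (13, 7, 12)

2

(127,63,218): 63+127 ≤ 218, not a triangle
(65,183,92): 65+92 ≤ 183, not a triangle
(144,165,219): 144²+165² = 47961 = 219² → right
(69,81,59): 59²+69² = 8242 > 6561 = 81² → acute
(13,7,12): 7²+12² = 193 > 169 = 13² → acute
2 of the 5 are acute.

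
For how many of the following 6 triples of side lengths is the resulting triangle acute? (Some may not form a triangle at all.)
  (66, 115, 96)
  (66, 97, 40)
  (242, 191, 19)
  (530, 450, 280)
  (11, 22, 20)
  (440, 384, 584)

2

(66,115,96): 66²+96² = 13572 > 13225 = 115² → acute
(66,97,40): 40²+66² = 5956 < 9409 = 97² → obtuse
(242,191,19): 19+191 ≤ 242, not a triangle
(530,450,280): 280²+450² = 280900 = 530² → right
(11,22,20): 11²+20² = 521 > 484 = 22² → acute
(440,384,584): 384²+440² = 341056 = 584² → right
2 of the 6 are acute.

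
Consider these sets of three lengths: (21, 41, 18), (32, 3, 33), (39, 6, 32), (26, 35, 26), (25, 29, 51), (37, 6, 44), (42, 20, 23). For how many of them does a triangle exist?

4

(18,21,41): 18+21 ≤ 41 → not valid
(3,32,33): 3+32 > 33 → valid
(6,32,39): 6+32 ≤ 39 → not valid
(26,26,35): 26+26 > 35 → valid
(25,29,51): 25+29 > 51 → valid
(6,37,44): 6+37 ≤ 44 → not valid
(20,23,42): 20+23 > 42 → valid
4 of the 7 triples form a triangle.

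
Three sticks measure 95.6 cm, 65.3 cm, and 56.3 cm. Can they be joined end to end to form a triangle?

The longest side is 95.6, and the other two sum to 121.6.
Since 121.6 > 95.6, the triangle inequality holds.

Yes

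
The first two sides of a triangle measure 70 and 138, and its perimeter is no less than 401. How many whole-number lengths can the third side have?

Triangle inequality: 68 < x < 208. Perimeter ≥ 401 gives x ≥ 401 − 70 − 138 = 193.
So 193 ≤ x < 208; integers 193 through 207: 15 values.

15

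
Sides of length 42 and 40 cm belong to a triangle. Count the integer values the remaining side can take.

The third side lies in the open interval (2, 82).
Integers from 3 to 81 inclusive: 81 − 3 + 1 = 79.

79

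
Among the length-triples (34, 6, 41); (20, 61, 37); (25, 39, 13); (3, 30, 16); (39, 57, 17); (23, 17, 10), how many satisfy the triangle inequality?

(6,34,41): 6+34 ≤ 41 → not valid
(20,37,61): 20+37 ≤ 61 → not valid
(13,25,39): 13+25 ≤ 39 → not valid
(3,16,30): 3+16 ≤ 30 → not valid
(17,39,57): 17+39 ≤ 57 → not valid
(10,17,23): 10+17 > 23 → valid
1 of the 6 triples forms a triangle.

1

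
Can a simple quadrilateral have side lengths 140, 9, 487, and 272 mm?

For a quadrilateral, each side must be shorter than the sum of the others.
Here the longest side is 487, but the remaining 3 sides sum to only 421.

No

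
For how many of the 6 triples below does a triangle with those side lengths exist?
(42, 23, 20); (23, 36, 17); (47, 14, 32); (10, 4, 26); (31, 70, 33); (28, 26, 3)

3

(20,23,42): 20+23 > 42 → valid
(17,23,36): 17+23 > 36 → valid
(14,32,47): 14+32 ≤ 47 → not valid
(4,10,26): 4+10 ≤ 26 → not valid
(31,33,70): 31+33 ≤ 70 → not valid
(3,26,28): 3+26 > 28 → valid
3 of the 6 triples form a triangle.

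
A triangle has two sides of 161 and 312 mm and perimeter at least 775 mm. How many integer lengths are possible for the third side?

171

Triangle inequality: 151 < x < 473. Perimeter ≥ 775 gives x ≥ 775 − 161 − 312 = 302.
So 302 ≤ x < 473; integers 302 through 472: 171 values.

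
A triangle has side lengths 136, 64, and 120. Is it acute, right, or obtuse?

right

Compare the square of the longest side to the sum of squares of the other two: 64² + 120² = 18496 = 136².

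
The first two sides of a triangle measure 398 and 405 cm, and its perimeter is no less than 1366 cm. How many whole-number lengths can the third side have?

Triangle inequality: 7 < x < 803. Perimeter ≥ 1366 gives x ≥ 1366 − 398 − 405 = 563.
So 563 ≤ x < 803; integers 563 through 802: 240 values.

240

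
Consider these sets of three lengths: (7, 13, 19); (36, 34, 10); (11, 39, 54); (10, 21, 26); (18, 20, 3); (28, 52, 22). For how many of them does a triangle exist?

(7,13,19): 7+13 > 19 → valid
(10,34,36): 10+34 > 36 → valid
(11,39,54): 11+39 ≤ 54 → not valid
(10,21,26): 10+21 > 26 → valid
(3,18,20): 3+18 > 20 → valid
(22,28,52): 22+28 ≤ 52 → not valid
4 of the 6 triples form a triangle.

4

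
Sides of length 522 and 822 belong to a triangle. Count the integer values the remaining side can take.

1043

The third side lies in the open interval (300, 1344).
Integers from 301 to 1343 inclusive: 1343 − 301 + 1 = 1043.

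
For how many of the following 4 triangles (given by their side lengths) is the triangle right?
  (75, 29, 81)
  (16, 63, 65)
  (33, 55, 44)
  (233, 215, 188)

(75,29,81): 29²+75² = 6466 < 6561 = 81² → obtuse
(16,63,65): 16²+63² = 4225 = 65² → right
(33,55,44): 33²+44² = 3025 = 55² → right
(233,215,188): 188²+215² = 81569 > 54289 = 233² → acute
2 of the 4 are right.

2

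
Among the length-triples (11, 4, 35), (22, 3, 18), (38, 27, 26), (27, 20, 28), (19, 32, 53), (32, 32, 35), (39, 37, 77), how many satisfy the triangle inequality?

(4,11,35): 4+11 ≤ 35 → not valid
(3,18,22): 3+18 ≤ 22 → not valid
(26,27,38): 26+27 > 38 → valid
(20,27,28): 20+27 > 28 → valid
(19,32,53): 19+32 ≤ 53 → not valid
(32,32,35): 32+32 > 35 → valid
(37,39,77): 37+39 ≤ 77 → not valid
3 of the 7 triples form a triangle.

3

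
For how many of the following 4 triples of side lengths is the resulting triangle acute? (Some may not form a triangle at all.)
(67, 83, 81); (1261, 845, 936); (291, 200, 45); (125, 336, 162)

(67,83,81): 67²+81² = 11050 > 6889 = 83² → acute
(1261,845,936): 845²+936² = 1590121 = 1261² → right
(291,200,45): 45+200 ≤ 291, not a triangle
(125,336,162): 125+162 ≤ 336, not a triangle
1 of the 4 is acute.

1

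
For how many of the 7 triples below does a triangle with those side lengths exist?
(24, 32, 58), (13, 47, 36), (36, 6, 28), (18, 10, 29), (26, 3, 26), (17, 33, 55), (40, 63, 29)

3

(24,32,58): 24+32 ≤ 58 → not valid
(13,36,47): 13+36 > 47 → valid
(6,28,36): 6+28 ≤ 36 → not valid
(10,18,29): 10+18 ≤ 29 → not valid
(3,26,26): 3+26 > 26 → valid
(17,33,55): 17+33 ≤ 55 → not valid
(29,40,63): 29+40 > 63 → valid
3 of the 7 triples form a triangle.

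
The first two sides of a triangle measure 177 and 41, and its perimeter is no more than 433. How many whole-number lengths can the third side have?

Triangle inequality: 136 < x < 218. Perimeter ≤ 433 gives x ≤ 433 − 177 − 41 = 215.
So 136 < x ≤ 215; integers 137 through 215: 79 values.

79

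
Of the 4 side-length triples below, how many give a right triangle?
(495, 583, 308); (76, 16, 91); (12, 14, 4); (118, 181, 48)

1

(495,583,308): 308²+495² = 339889 = 583² → right
(76,16,91): 16²+76² = 6032 < 8281 = 91² → obtuse
(12,14,4): 4²+12² = 160 < 196 = 14² → obtuse
(118,181,48): 48+118 ≤ 181, not a triangle
1 of the 4 is right.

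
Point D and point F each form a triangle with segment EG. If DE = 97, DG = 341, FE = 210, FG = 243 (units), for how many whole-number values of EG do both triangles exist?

From triangle DEG: 244 < EG < 438.
From triangle FEG: 33 < EG < 453.
Intersection: 244 < EG < 438, so integers 245 through 437: 193 values.

193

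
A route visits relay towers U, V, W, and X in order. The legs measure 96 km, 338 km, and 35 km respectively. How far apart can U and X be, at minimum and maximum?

207 ≤ UX ≤ 469 km

The maximum is all hops collinear in one direction: 96 + 338 + 35 = 469.
The longest hop is 338; the others sum to 131. Folding the others back against it leaves at least 338 − 131 = 207.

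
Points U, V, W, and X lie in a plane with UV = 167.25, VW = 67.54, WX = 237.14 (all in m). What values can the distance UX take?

The maximum is all hops collinear in one direction: 167.25 + 67.54 + 237.14 = 471.93.
The longest hop is 237.14; the others sum to 234.79. Folding the others back against it leaves at least 237.14 − 234.79 = 2.35.

2.35 ≤ UX ≤ 471.93 m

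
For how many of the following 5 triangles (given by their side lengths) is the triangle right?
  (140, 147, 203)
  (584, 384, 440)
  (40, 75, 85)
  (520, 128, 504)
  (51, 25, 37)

4

(140,147,203): 140²+147² = 41209 = 203² → right
(584,384,440): 384²+440² = 341056 = 584² → right
(40,75,85): 40²+75² = 7225 = 85² → right
(520,128,504): 128²+504² = 270400 = 520² → right
(51,25,37): 25²+37² = 1994 < 2601 = 51² → obtuse
4 of the 5 are right.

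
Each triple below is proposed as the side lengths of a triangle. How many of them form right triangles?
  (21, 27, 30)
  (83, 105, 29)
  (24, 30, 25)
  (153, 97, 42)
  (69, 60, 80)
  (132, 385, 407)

(21,27,30): 21²+27² = 1170 > 900 = 30² → acute
(83,105,29): 29²+83² = 7730 < 11025 = 105² → obtuse
(24,30,25): 24²+25² = 1201 > 900 = 30² → acute
(153,97,42): 42+97 ≤ 153, not a triangle
(69,60,80): 60²+69² = 8361 > 6400 = 80² → acute
(132,385,407): 132²+385² = 165649 = 407² → right
1 of the 6 is right.

1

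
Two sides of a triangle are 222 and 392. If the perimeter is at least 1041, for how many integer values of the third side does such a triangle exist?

187

Triangle inequality: 170 < x < 614. Perimeter ≥ 1041 gives x ≥ 1041 − 222 − 392 = 427.
So 427 ≤ x < 614; integers 427 through 613: 187 values.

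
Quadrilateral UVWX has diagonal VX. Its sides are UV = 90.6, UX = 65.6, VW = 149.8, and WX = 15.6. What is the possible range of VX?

134.2 < VX < 156.2

From triangle UVX: |90.6 − 65.6| < VX < 90.6 + 65.6, i.e. 25.0 < VX < 156.2.
From triangle WVX: 134.2 < VX < 165.4.
Both must hold, so VX lies in the intersection.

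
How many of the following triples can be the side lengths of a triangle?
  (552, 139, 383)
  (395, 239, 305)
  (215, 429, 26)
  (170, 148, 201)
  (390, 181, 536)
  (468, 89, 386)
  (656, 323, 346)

5

(139,383,552): 139+383 ≤ 552 → not valid
(239,305,395): 239+305 > 395 → valid
(26,215,429): 26+215 ≤ 429 → not valid
(148,170,201): 148+170 > 201 → valid
(181,390,536): 181+390 > 536 → valid
(89,386,468): 89+386 > 468 → valid
(323,346,656): 323+346 > 656 → valid
5 of the 7 triples form a triangle.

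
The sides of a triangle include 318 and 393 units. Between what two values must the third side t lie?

75 < t < 711 (units)

By the triangle inequality, t must be less than 318 + 393 = 711 and greater than |318 − 393| = 75.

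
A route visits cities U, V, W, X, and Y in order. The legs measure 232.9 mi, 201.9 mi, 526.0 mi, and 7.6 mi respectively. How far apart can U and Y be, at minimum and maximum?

The maximum is all hops collinear in one direction: 232.9 + 201.9 + 526.0 + 7.6 = 968.4.
The longest hop is 526.0; the others sum to 442.4. Folding the others back against it leaves at least 526.0 − 442.4 = 83.6.

83.6 ≤ UY ≤ 968.4 mi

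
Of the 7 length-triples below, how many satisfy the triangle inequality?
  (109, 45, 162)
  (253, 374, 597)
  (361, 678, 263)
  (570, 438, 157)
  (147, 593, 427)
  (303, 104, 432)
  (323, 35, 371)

2

(45,109,162): 45+109 ≤ 162 → not valid
(253,374,597): 253+374 > 597 → valid
(263,361,678): 263+361 ≤ 678 → not valid
(157,438,570): 157+438 > 570 → valid
(147,427,593): 147+427 ≤ 593 → not valid
(104,303,432): 104+303 ≤ 432 → not valid
(35,323,371): 35+323 ≤ 371 → not valid
2 of the 7 triples form a triangle.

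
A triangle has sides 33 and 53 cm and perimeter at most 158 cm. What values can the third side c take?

Triangle inequality alone gives 20 < c < 86.
The perimeter condition gives c ≤ 158 − 33 − 53 = 72.
Intersecting the two: 20 < c ≤ 72.

20 < c ≤ 72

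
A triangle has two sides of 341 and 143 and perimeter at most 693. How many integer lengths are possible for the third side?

Triangle inequality: 198 < x < 484. Perimeter ≤ 693 gives x ≤ 693 − 341 − 143 = 209.
So 198 < x ≤ 209; integers 199 through 209: 11 values.

11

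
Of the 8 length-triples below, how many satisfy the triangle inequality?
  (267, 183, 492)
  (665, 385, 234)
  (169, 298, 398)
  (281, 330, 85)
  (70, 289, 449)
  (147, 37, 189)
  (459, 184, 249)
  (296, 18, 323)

(183,267,492): 183+267 ≤ 492 → not valid
(234,385,665): 234+385 ≤ 665 → not valid
(169,298,398): 169+298 > 398 → valid
(85,281,330): 85+281 > 330 → valid
(70,289,449): 70+289 ≤ 449 → not valid
(37,147,189): 37+147 ≤ 189 → not valid
(184,249,459): 184+249 ≤ 459 → not valid
(18,296,323): 18+296 ≤ 323 → not valid
2 of the 8 triples form a triangle.

2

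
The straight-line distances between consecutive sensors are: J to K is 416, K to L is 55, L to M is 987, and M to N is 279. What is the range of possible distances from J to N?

The maximum is all hops collinear in one direction: 416 + 55 + 987 + 279 = 1737.
The longest hop is 987; the others sum to 750. Folding the others back against it leaves at least 987 − 750 = 237.

237 ≤ JN ≤ 1737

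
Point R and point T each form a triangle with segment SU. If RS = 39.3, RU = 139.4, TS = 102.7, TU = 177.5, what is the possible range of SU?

From triangle RSU: |39.3 − 139.4| < SU < 39.3 + 139.4, i.e. 100.1 < SU < 178.7.
From triangle TSU: 74.8 < SU < 280.2.
Both must hold, so SU lies in the intersection.

100.1 < SU < 178.7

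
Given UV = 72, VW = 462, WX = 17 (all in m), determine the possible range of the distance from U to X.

The maximum is all hops collinear in one direction: 72 + 462 + 17 = 551.
The longest hop is 462; the others sum to 89. Folding the others back against it leaves at least 462 − 89 = 373.

373 ≤ UX ≤ 551 m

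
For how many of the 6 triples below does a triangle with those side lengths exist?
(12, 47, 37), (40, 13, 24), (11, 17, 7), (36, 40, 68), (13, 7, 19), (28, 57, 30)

(12,37,47): 12+37 > 47 → valid
(13,24,40): 13+24 ≤ 40 → not valid
(7,11,17): 7+11 > 17 → valid
(36,40,68): 36+40 > 68 → valid
(7,13,19): 7+13 > 19 → valid
(28,30,57): 28+30 > 57 → valid
5 of the 6 triples form a triangle.

5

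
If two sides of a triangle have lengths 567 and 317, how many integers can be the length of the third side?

The third side lies in the open interval (250, 884).
Integers from 251 to 883 inclusive: 883 − 251 + 1 = 633.

633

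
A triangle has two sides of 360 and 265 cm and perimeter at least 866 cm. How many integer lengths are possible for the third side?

384

Triangle inequality: 95 < x < 625. Perimeter ≥ 866 gives x ≥ 866 − 360 − 265 = 241.
So 241 ≤ x < 625; integers 241 through 624: 384 values.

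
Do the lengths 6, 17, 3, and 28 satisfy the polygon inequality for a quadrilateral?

For a quadrilateral, each side must be shorter than the sum of the others.
Here the longest side is 28, but the remaining 3 sides sum to only 26.

No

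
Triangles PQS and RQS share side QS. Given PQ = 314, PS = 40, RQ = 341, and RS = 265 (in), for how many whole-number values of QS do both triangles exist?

79

From triangle PQS: 274 < QS < 354.
From triangle RQS: 76 < QS < 606.
Intersection: 274 < QS < 354, so integers 275 through 353: 79 values.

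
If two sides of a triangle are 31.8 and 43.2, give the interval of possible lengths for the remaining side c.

11.4 < c < 75.0

By the triangle inequality, c must be less than 31.8 + 43.2 = 75.0 and greater than |31.8 − 43.2| = 11.4.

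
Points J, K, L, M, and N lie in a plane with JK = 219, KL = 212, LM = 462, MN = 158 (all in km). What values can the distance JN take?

The maximum is all hops collinear in one direction: 219 + 212 + 462 + 158 = 1051.
The longest hop is 462; the others sum to 589. Since 462 ≤ 589, the path can fold back on itself completely, so the minimum distance is 0.

0 ≤ JN ≤ 1051 km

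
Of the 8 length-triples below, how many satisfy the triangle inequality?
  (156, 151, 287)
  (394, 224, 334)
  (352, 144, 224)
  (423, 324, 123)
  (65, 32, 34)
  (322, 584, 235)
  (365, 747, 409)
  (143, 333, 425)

7

(151,156,287): 151+156 > 287 → valid
(224,334,394): 224+334 > 394 → valid
(144,224,352): 144+224 > 352 → valid
(123,324,423): 123+324 > 423 → valid
(32,34,65): 32+34 > 65 → valid
(235,322,584): 235+322 ≤ 584 → not valid
(365,409,747): 365+409 > 747 → valid
(143,333,425): 143+333 > 425 → valid
7 of the 8 triples form a triangle.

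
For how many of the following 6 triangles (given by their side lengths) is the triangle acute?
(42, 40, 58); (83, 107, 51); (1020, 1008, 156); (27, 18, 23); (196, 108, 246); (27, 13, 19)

1

(42,40,58): 40²+42² = 3364 = 58² → right
(83,107,51): 51²+83² = 9490 < 11449 = 107² → obtuse
(1020,1008,156): 156²+1008² = 1040400 = 1020² → right
(27,18,23): 18²+23² = 853 > 729 = 27² → acute
(196,108,246): 108²+196² = 50080 < 60516 = 246² → obtuse
(27,13,19): 13²+19² = 530 < 729 = 27² → obtuse
1 of the 6 is acute.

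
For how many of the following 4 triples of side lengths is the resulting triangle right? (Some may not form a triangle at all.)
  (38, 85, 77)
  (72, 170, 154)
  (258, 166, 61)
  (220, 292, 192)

2

(38,85,77): 38²+77² = 7373 > 7225 = 85² → acute
(72,170,154): 72²+154² = 28900 = 170² → right
(258,166,61): 61+166 ≤ 258, not a triangle
(220,292,192): 192²+220² = 85264 = 292² → right
2 of the 4 are right.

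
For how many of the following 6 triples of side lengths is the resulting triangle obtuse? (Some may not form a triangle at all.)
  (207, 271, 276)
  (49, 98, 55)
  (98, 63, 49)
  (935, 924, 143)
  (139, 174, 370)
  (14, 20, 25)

(207,271,276): 207²+271² = 116290 > 76176 = 276² → acute
(49,98,55): 49²+55² = 5426 < 9604 = 98² → obtuse
(98,63,49): 49²+63² = 6370 < 9604 = 98² → obtuse
(935,924,143): 143²+924² = 874225 = 935² → right
(139,174,370): 139+174 ≤ 370, not a triangle
(14,20,25): 14²+20² = 596 < 625 = 25² → obtuse
3 of the 6 are obtuse.

3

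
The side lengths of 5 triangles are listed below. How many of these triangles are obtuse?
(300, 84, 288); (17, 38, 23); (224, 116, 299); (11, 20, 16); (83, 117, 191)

4

(300,84,288): 84²+288² = 90000 = 300² → right
(17,38,23): 17²+23² = 818 < 1444 = 38² → obtuse
(224,116,299): 116²+224² = 63632 < 89401 = 299² → obtuse
(11,20,16): 11²+16² = 377 < 400 = 20² → obtuse
(83,117,191): 83²+117² = 20578 < 36481 = 191² → obtuse
4 of the 5 are obtuse.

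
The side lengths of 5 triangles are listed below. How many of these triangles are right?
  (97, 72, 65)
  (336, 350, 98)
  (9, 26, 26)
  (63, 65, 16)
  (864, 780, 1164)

4

(97,72,65): 65²+72² = 9409 = 97² → right
(336,350,98): 98²+336² = 122500 = 350² → right
(9,26,26): 9²+26² = 757 > 676 = 26² → acute
(63,65,16): 16²+63² = 4225 = 65² → right
(864,780,1164): 780²+864² = 1354896 = 1164² → right
4 of the 5 are right.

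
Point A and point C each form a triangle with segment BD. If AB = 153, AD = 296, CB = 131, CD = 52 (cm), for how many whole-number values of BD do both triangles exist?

39

From triangle ABD: 143 < BD < 449.
From triangle CBD: 79 < BD < 183.
Intersection: 143 < BD < 183, so integers 144 through 182: 39 values.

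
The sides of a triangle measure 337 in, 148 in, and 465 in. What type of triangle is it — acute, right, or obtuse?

Compare the square of the longest side to the sum of squares of the other two: 148² + 337² = 135473 < 216225 = 465².

obtuse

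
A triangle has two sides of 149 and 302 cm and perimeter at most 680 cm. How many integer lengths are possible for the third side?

Triangle inequality: 153 < x < 451. Perimeter ≤ 680 gives x ≤ 680 − 149 − 302 = 229.
So 153 < x ≤ 229; integers 154 through 229: 76 values.

76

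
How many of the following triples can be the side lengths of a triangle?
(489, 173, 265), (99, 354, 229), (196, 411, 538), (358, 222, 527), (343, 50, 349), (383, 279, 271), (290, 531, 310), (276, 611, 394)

6

(173,265,489): 173+265 ≤ 489 → not valid
(99,229,354): 99+229 ≤ 354 → not valid
(196,411,538): 196+411 > 538 → valid
(222,358,527): 222+358 > 527 → valid
(50,343,349): 50+343 > 349 → valid
(271,279,383): 271+279 > 383 → valid
(290,310,531): 290+310 > 531 → valid
(276,394,611): 276+394 > 611 → valid
6 of the 8 triples form a triangle.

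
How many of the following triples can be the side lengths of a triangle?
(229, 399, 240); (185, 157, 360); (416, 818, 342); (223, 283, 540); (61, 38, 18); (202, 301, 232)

(229,240,399): 229+240 > 399 → valid
(157,185,360): 157+185 ≤ 360 → not valid
(342,416,818): 342+416 ≤ 818 → not valid
(223,283,540): 223+283 ≤ 540 → not valid
(18,38,61): 18+38 ≤ 61 → not valid
(202,232,301): 202+232 > 301 → valid
2 of the 6 triples form a triangle.

2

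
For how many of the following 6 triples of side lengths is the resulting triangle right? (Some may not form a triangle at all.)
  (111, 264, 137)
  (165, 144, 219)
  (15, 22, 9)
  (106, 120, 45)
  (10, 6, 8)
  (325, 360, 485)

(111,264,137): 111+137 ≤ 264, not a triangle
(165,144,219): 144²+165² = 47961 = 219² → right
(15,22,9): 9²+15² = 306 < 484 = 22² → obtuse
(106,120,45): 45²+106² = 13261 < 14400 = 120² → obtuse
(10,6,8): 6²+8² = 100 = 10² → right
(325,360,485): 325²+360² = 235225 = 485² → right
3 of the 6 are right.

3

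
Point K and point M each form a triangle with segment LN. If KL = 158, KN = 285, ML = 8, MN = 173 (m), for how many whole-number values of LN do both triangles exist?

15

From triangle KLN: 127 < LN < 443.
From triangle MLN: 165 < LN < 181.
Intersection: 165 < LN < 181, so integers 166 through 180: 15 values.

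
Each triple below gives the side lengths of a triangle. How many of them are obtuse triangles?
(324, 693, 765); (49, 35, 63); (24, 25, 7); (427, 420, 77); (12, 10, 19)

(324,693,765): 324²+693² = 585225 = 765² → right
(49,35,63): 35²+49² = 3626 < 3969 = 63² → obtuse
(24,25,7): 7²+24² = 625 = 25² → right
(427,420,77): 77²+420² = 182329 = 427² → right
(12,10,19): 10²+12² = 244 < 361 = 19² → obtuse
2 of the 5 are obtuse.

2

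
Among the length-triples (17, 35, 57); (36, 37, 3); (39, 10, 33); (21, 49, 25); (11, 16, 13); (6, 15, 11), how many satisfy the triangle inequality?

(17,35,57): 17+35 ≤ 57 → not valid
(3,36,37): 3+36 > 37 → valid
(10,33,39): 10+33 > 39 → valid
(21,25,49): 21+25 ≤ 49 → not valid
(11,13,16): 11+13 > 16 → valid
(6,11,15): 6+11 > 15 → valid
4 of the 6 triples form a triangle.

4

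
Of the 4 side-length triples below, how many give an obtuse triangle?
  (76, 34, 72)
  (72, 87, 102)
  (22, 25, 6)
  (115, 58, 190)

1

(76,34,72): 34²+72² = 6340 > 5776 = 76² → acute
(72,87,102): 72²+87² = 12753 > 10404 = 102² → acute
(22,25,6): 6²+22² = 520 < 625 = 25² → obtuse
(115,58,190): 58+115 ≤ 190, not a triangle
1 of the 4 is obtuse.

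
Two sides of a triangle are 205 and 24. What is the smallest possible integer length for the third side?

182

The third side must be strictly greater than |205 − 24| = 181.
The smallest integer above 181 is 182.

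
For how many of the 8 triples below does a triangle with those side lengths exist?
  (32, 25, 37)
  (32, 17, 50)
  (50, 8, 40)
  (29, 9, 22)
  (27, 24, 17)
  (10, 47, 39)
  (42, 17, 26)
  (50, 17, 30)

(25,32,37): 25+32 > 37 → valid
(17,32,50): 17+32 ≤ 50 → not valid
(8,40,50): 8+40 ≤ 50 → not valid
(9,22,29): 9+22 > 29 → valid
(17,24,27): 17+24 > 27 → valid
(10,39,47): 10+39 > 47 → valid
(17,26,42): 17+26 > 42 → valid
(17,30,50): 17+30 ≤ 50 → not valid
5 of the 8 triples form a triangle.

5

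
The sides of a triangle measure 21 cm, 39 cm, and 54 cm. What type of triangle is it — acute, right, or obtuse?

obtuse

Compare the square of the longest side to the sum of squares of the other two: 21² + 39² = 1962 < 2916 = 54².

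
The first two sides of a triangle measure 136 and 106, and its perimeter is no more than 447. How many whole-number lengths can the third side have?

Triangle inequality: 30 < x < 242. Perimeter ≤ 447 gives x ≤ 447 − 136 − 106 = 205.
So 30 < x ≤ 205; integers 31 through 205: 175 values.

175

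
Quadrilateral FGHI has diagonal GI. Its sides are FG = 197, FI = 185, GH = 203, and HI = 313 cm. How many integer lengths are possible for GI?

From triangle FGI: 12 < GI < 382.
From triangle HGI: 110 < GI < 516.
Intersection: 110 < GI < 382, so integers 111 through 381: 271 values.

271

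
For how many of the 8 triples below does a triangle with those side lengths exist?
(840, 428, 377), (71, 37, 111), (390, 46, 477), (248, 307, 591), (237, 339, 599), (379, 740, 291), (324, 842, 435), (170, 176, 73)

(377,428,840): 377+428 ≤ 840 → not valid
(37,71,111): 37+71 ≤ 111 → not valid
(46,390,477): 46+390 ≤ 477 → not valid
(248,307,591): 248+307 ≤ 591 → not valid
(237,339,599): 237+339 ≤ 599 → not valid
(291,379,740): 291+379 ≤ 740 → not valid
(324,435,842): 324+435 ≤ 842 → not valid
(73,170,176): 73+170 > 176 → valid
1 of the 8 triples forms a triangle.

1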